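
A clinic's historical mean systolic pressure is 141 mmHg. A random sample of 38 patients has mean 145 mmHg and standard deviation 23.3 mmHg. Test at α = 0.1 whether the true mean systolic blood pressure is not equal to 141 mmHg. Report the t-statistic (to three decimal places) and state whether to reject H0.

t = 1.058; fail to reject H0

H0: μ = 141; H1: μ ≠ 141 (one-sample t-test, two-sided).
t = (x̄ − μ₀)/(s/√n) = (145 − 141)/(23.3/√38) = 1.058
df = n − 1 = 37
Two-sided p-value ≈ 0.297
Since p ≈ 0.297 > α = 0.1, fail to reject H0; the evidence is not statistically significant.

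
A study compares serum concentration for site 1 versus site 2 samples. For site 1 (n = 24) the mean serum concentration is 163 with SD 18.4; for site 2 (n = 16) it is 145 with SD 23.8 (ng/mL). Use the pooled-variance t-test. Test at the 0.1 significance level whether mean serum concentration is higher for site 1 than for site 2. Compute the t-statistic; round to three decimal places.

Let group 1 = site 1, group 2 = site 2. H0: μ_1 = μ_2; H1: μ_1 > μ_2 (two-sample pooled-variance t-test, right-tailed).
s_p² = [(24−1)·18.4² + (16−1)·23.8²]/(24+16−2) = 428.513
t = (163 − 145)/√[428.513·(1/24 + 1/16)] = 2.694
df = n₁ + n₂ − 2 = 38
p-value = P(T ≥ 2.694) ≈ 0.0052
Since p ≈ 0.0052 < α = 0.1, reject H0; the data support H1.

2.694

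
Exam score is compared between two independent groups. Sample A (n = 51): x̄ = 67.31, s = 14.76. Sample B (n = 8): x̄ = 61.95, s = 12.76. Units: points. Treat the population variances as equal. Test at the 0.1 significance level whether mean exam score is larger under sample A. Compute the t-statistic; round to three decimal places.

Let group 1 = sample A, group 2 = sample B. H0: μ_1 = μ_2; H1: μ_1 > μ_2 (two-sample pooled-variance t-test, right-tailed).
s_p² = [(51−1)·14.76² + (8−1)·12.76²]/(51+8−2) = 211.098
t = (67.31 − 61.95)/√[211.098·(1/51 + 1/8)] = 0.970
df = n₁ + n₂ − 2 = 57
p-value = P(T ≥ 0.970) ≈ 0.168
Since p ≈ 0.168 > α = 0.1, fail to reject H0; the evidence is not statistically significant.

0.970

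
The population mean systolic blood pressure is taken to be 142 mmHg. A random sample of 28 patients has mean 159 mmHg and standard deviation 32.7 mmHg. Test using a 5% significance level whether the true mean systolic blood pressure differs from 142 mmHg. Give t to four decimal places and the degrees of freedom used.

H0: μ = 142; H1: μ ≠ 142 (one-sample t-test, two-sided).
t = (x̄ − μ₀)/(s/√n) = (159 − 142)/(32.7/√28) = 2.7509
df = n − 1 = 27
Two-sided p-value ≈ 0.010
Since p ≈ 0.010 < α = 0.05, reject H0; the data support H1.

t = 2.7509, df = 27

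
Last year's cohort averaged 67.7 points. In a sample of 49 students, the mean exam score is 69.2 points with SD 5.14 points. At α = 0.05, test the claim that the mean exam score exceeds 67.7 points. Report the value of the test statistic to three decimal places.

H0: μ = 67.7; H1: μ > 67.7 (one-sample t-test, right-tailed).
t = (x̄ − μ₀)/(s/√n) = (69.2 − 67.7)/(5.14/√49) = 2.043
df = n − 1 = 48
p-value = P(T ≥ 2.043) ≈ 0.023
Since p ≈ 0.023 < α = 0.05, reject H0; the data support H1.

2.043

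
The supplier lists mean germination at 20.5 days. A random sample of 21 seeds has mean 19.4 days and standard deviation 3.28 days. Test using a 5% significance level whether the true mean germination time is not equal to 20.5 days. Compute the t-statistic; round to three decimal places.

-1.537

H0: μ = 20.5; H1: μ ≠ 20.5 (one-sample t-test, two-sided).
t = (x̄ − μ₀)/(s/√n) = (19.4 − 20.5)/(3.28/√21) = -1.537
df = n − 1 = 20
Two-sided p-value ≈ 0.1400
Since p ≈ 0.1400 > α = 0.05, fail to reject H0; the data do not provide sufficient evidence against H0.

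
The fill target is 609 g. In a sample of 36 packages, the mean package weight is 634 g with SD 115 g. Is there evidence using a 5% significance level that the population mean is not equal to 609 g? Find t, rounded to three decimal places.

H0: μ = 609; H1: μ ≠ 609 (one-sample t-test, two-sided).
t = (x̄ − μ₀)/(s/√n) = (634 − 609)/(115/√36) = 1.304
df = n − 1 = 35
Two-sided p-value ≈ 0.201
Since p ≈ 0.201 > α = 0.05, fail to reject H0; the data do not provide sufficient evidence against H0.

1.304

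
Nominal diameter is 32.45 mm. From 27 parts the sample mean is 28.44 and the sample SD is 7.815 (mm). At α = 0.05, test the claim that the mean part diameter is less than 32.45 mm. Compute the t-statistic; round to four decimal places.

H0: μ = 32.45; H1: μ < 32.45 (one-sample t-test, left-tailed).
t = (x̄ − μ₀)/(s/√n) = (28.44 − 32.45)/(7.815/√27) = -2.6662
df = n − 1 = 26
p-value = P(T ≤ -2.6662) ≈ 0.0065
Since p ≈ 0.0065 < α = 0.05, reject H0; the evidence is statistically significant.

-2.6662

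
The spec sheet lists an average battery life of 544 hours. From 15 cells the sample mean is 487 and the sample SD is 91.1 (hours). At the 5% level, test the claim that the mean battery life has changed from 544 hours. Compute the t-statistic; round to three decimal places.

H0: μ = 544; H1: μ ≠ 544 (one-sample t-test, two-sided).
t = (x̄ − μ₀)/(s/√n) = (487 − 544)/(91.1/√15) = -2.423
df = n − 1 = 14
Two-sided p-value ≈ 0.030
Since p ≈ 0.030 < α = 0.05, reject H0; the data support H1.

-2.423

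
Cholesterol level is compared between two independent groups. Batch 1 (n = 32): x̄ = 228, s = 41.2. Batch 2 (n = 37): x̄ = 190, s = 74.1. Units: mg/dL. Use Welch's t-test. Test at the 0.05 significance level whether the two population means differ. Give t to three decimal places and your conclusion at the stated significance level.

Let group 1 = batch 1, group 2 = batch 2. H0: μ_1 = μ_2; H1: μ_1 ≠ μ_2 (Welch's two-sample t-test, two-sided).
t = (x̄_1 − x̄_2)/√(s_1²/n_1 + s_2²/n_2) = (228 − 190)/√(41.2²/32 + 74.1²/37) = 2.677
Welch–Satterthwaite df ≈ 57.76
Two-sided p-value ≈ 0.0096
Since p ≈ 0.0096 < α = 0.05, reject H0; the evidence is statistically significant.

t = 2.677; reject H0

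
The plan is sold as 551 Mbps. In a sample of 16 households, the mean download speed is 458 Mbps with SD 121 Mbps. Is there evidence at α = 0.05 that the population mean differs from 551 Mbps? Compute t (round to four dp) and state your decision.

t = -3.0744; reject H0

H0: μ = 551; H1: μ ≠ 551 (one-sample t-test, two-sided).
t = (x̄ − μ₀)/(s/√n) = (458 − 551)/(121/√16) = -3.0744
df = n − 1 = 15
Two-sided p-value ≈ 0.008
Since p ≈ 0.008 < α = 0.05, reject H0; the data support H1.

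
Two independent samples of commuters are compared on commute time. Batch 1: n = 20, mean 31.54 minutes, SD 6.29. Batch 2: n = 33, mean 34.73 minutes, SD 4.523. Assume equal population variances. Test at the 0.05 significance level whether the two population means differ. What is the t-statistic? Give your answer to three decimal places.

-2.144

Let group 1 = batch 1, group 2 = batch 2. H0: μ_1 = μ_2; H1: μ_1 ≠ μ_2 (two-sample pooled-variance t-test, two-sided).
s_p² = [(20−1)·6.29² + (33−1)·4.523²]/(20+33−2) = 27.5757
t = (31.54 − 34.73)/√[27.5757·(1/20 + 1/33)] = -2.144
df = n₁ + n₂ − 2 = 51
Two-sided p-value ≈ 0.0368
Since p ≈ 0.0368 < α = 0.05, reject H0; the evidence is statistically significant.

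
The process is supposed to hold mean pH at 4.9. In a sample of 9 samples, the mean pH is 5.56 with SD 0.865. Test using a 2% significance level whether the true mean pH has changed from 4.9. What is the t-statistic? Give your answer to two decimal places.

H0: μ = 4.9; H1: μ ≠ 4.9 (one-sample t-test, two-sided).
t = (x̄ − μ₀)/(s/√n) = (5.56 − 4.9)/(0.865/√9) = 2.29
df = n − 1 = 8
Two-sided p-value ≈ 0.051
Since p ≈ 0.051 > α = 0.02, fail to reject H0; the evidence is not statistically significant.

2.29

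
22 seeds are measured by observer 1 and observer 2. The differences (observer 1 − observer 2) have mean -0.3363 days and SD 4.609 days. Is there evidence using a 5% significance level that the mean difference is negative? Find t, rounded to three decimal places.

H0: μ_d = 0; H1: μ_d < 0 (paired t-test on the differences, left-tailed).
t = d̄/(s_d/√n) = -0.3363/(4.609/√22) = -0.342
df = n − 1 = 21
p-value = P(T ≤ -0.342) ≈ 0.3678
Since p ≈ 0.3678 > α = 0.05, fail to reject H0; the data do not provide sufficient evidence against H0.

-0.342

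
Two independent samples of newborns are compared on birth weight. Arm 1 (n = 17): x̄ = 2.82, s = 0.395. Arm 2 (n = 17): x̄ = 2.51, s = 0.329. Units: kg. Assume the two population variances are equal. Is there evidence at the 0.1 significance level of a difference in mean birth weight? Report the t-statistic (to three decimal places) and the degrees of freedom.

t = 2.486, df = 32

Let group 1 = arm 1, group 2 = arm 2. H0: μ_1 = μ_2; H1: μ_1 ≠ μ_2 (two-sample pooled-variance t-test, two-sided).
s_p² = [(17−1)·0.395² + (17−1)·0.329²]/(17+17−2) = 0.132133
t = (2.82 − 2.51)/√[0.132133·(1/17 + 1/17)] = 2.486
df = n₁ + n₂ − 2 = 32
Two-sided p-value ≈ 0.0183
Since p ≈ 0.0183 < α = 0.1, reject H0; the data support H1.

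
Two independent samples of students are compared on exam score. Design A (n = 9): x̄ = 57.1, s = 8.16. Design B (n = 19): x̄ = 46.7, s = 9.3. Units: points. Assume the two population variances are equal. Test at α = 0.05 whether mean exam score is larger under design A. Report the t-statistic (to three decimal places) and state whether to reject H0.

t = 2.867; reject H0

Let group 1 = design A, group 2 = design B. H0: μ_1 = μ_2; H1: μ_1 > μ_2 (two-sample pooled-variance t-test, right-tailed).
s_p² = [(9−1)·8.16² + (19−1)·9.3²]/(9+19−2) = 80.3656
t = (57.1 − 46.7)/√[80.3656·(1/9 + 1/19)] = 2.867
df = n₁ + n₂ − 2 = 26
p-value = P(T ≥ 2.867) ≈ 0.004
Since p ≈ 0.004 < α = 0.05, reject H0; the data support H1.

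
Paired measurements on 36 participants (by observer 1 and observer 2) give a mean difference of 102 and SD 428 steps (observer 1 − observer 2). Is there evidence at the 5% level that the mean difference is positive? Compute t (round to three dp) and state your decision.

H0: μ_d = 0; H1: μ_d > 0 (paired t-test on the differences, right-tailed).
t = d̄/(s_d/√n) = 102/(428/√36) = 1.430
df = n − 1 = 35
p-value = P(T ≥ 1.430) ≈ 0.081
Since p ≈ 0.081 > α = 0.05, fail to reject H0; the evidence is not statistically significant.

t = 1.430; fail to reject H0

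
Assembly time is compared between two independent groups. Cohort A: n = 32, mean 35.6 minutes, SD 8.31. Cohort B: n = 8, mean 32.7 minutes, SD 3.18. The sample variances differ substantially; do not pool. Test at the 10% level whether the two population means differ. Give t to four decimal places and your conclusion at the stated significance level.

t = 1.5677; fail to reject H0

Let group 1 = cohort A, group 2 = cohort B. H0: μ_1 = μ_2; H1: μ_1 ≠ μ_2 (Welch's two-sample t-test, two-sided).
t = (x̄_1 − x̄_2)/√(s_1²/n_1 + s_2²/n_2) = (35.6 − 32.7)/√(8.31²/32 + 3.18²/8) = 1.5677
Welch–Satterthwaite df ≈ 30.94
Two-sided p-value ≈ 0.1271
Since p ≈ 0.1271 > α = 0.1, fail to reject H0; the data do not provide sufficient evidence against H0.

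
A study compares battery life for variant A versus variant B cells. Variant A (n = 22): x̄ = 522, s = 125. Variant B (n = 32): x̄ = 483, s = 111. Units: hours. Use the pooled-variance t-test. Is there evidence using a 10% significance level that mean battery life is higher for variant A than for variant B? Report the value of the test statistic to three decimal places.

Let group 1 = variant A, group 2 = variant B. H0: μ_1 = μ_2; H1: μ_1 > μ_2 (two-sample pooled-variance t-test, right-tailed).
s_p² = [(22−1)·125² + (32−1)·111²]/(22+32−2) = 13655.3
t = (522 − 483)/√[13655.3·(1/22 + 1/32)] = 1.205
df = n₁ + n₂ − 2 = 52
p-value = P(T ≥ 1.205) ≈ 0.1168
Since p ≈ 0.1168 > α = 0.1, fail to reject H0; the data do not provide sufficient evidence against H0.

1.205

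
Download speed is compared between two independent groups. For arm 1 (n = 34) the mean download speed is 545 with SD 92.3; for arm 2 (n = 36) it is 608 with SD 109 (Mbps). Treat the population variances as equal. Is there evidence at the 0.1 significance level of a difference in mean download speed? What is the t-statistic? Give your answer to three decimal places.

-2.602

Let group 1 = arm 1, group 2 = arm 2. H0: μ_1 = μ_2; H1: μ_1 ≠ μ_2 (two-sample pooled-variance t-test, two-sided).
s_p² = [(34−1)·92.3² + (36−1)·109²]/(34+36−2) = 10249.6
t = (545 − 608)/√[10249.6·(1/34 + 1/36)] = -2.602
df = n₁ + n₂ − 2 = 68
Two-sided p-value ≈ 0.0114
Since p ≈ 0.0114 < α = 0.1, reject H0; the data support H1.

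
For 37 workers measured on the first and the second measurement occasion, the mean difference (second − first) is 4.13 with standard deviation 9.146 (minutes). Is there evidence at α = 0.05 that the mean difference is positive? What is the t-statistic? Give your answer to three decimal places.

2.747

H0: μ_d = 0; H1: μ_d > 0 (paired t-test on the differences, right-tailed).
t = d̄/(s_d/√n) = 4.13/(9.146/√37) = 2.747
df = n − 1 = 36
p-value = P(T ≥ 2.747) ≈ 0.0047
Since p ≈ 0.0047 < α = 0.05, reject H0; the evidence is statistically significant.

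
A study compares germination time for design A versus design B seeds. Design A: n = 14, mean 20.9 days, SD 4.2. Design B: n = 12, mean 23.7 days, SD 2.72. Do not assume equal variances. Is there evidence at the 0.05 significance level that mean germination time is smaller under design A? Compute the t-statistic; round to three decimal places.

-2.044

Let group 1 = design A, group 2 = design B. H0: μ_1 = μ_2; H1: μ_1 < μ_2 (Welch's two-sample t-test, left-tailed).
t = (x̄_1 − x̄_2)/√(s_1²/n_1 + s_2²/n_2) = (20.9 − 23.7)/√(4.2²/14 + 2.72²/12) = -2.044
Welch–Satterthwaite df ≈ 22.48
p-value = P(T ≤ -2.044) ≈ 0.026
Since p ≈ 0.026 < α = 0.05, reject H0; the data support H1.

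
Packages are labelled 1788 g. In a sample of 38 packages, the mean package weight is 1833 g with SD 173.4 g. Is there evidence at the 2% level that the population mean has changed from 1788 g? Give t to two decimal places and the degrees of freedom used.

t = 1.60, df = 37

H0: μ = 1788; H1: μ ≠ 1788 (one-sample t-test, two-sided).
t = (x̄ − μ₀)/(s/√n) = (1833 − 1788)/(173.4/√38) = 1.60
df = n − 1 = 37
Two-sided p-value ≈ 0.1182
Since p ≈ 0.1182 > α = 0.02, fail to reject H0; the evidence is not statistically significant.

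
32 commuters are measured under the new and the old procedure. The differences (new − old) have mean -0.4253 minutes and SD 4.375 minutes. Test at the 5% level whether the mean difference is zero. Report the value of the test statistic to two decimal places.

H0: μ_d = 0; H1: μ_d ≠ 0 (paired t-test on the differences, two-sided).
t = d̄/(s_d/√n) = -0.4253/(4.375/√32) = -0.55
df = n − 1 = 31
Two-sided p-value ≈ 0.586
Since p ≈ 0.586 > α = 0.05, fail to reject H0; the evidence is not statistically significant.

-0.55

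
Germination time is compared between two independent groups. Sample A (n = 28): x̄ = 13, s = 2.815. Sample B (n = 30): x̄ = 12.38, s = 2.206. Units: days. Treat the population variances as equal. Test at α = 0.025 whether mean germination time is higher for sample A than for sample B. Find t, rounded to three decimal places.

Let group 1 = sample A, group 2 = sample B. H0: μ_1 = μ_2; H1: μ_1 > μ_2 (two-sample pooled-variance t-test, right-tailed).
s_p² = [(28−1)·2.815² + (30−1)·2.206²]/(28+30−2) = 6.34073
t = (13 − 12.38)/√[6.34073·(1/28 + 1/30)] = 0.937
df = n₁ + n₂ − 2 = 56
p-value = P(T ≥ 0.937) ≈ 0.176
Since p ≈ 0.176 > α = 0.025, fail to reject H0; the data do not provide sufficient evidence against H0.

0.937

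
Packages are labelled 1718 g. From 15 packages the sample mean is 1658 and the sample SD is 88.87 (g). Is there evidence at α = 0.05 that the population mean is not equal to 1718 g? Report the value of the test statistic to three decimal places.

H0: μ = 1718; H1: μ ≠ 1718 (one-sample t-test, two-sided).
t = (x̄ − μ₀)/(s/√n) = (1658 − 1718)/(88.87/√15) = -2.615
df = n − 1 = 14
Two-sided p-value ≈ 0.0204
Since p ≈ 0.0204 < α = 0.05, reject H0; the data support H1.

-2.615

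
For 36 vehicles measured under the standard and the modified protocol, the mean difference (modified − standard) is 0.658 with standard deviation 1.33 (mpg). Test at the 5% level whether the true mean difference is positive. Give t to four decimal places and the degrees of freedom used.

H0: μ_d = 0; H1: μ_d > 0 (paired t-test on the differences, right-tailed).
t = d̄/(s_d/√n) = 0.658/(1.33/√36) = 2.9684
df = n − 1 = 35
p-value = P(T ≥ 2.9684) ≈ 0.003
Since p ≈ 0.003 < α = 0.05, reject H0; the data support H1.

t = 2.9684, df = 35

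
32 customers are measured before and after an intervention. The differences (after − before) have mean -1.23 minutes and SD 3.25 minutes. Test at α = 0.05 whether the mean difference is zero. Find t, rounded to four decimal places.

H0: μ_d = 0; H1: μ_d ≠ 0 (paired t-test on the differences, two-sided).
t = d̄/(s_d/√n) = -1.23/(3.25/√32) = -2.1409
df = n − 1 = 31
Two-sided p-value ≈ 0.0403
Since p ≈ 0.0403 < α = 0.05, reject H0; the evidence is statistically significant.

-2.1409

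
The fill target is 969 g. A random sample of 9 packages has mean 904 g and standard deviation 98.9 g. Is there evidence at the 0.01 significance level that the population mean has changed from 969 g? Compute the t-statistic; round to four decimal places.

H0: μ = 969; H1: μ ≠ 969 (one-sample t-test, two-sided).
t = (x̄ − μ₀)/(s/√n) = (904 − 969)/(98.9/√9) = -1.9717
df = n − 1 = 8
Two-sided p-value ≈ 0.0841
Since p ≈ 0.0841 > α = 0.01, fail to reject H0; the evidence is not statistically significant.

-1.9717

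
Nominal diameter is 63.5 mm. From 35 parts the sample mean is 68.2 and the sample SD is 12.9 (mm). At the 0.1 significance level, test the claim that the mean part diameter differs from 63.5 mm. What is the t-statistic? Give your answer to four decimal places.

H0: μ = 63.5; H1: μ ≠ 63.5 (one-sample t-test, two-sided).
t = (x̄ − μ₀)/(s/√n) = (68.2 − 63.5)/(12.9/√35) = 2.1555
df = n − 1 = 34
Two-sided p-value ≈ 0.0383
Since p ≈ 0.0383 < α = 0.1, reject H0; the data support H1.

2.1555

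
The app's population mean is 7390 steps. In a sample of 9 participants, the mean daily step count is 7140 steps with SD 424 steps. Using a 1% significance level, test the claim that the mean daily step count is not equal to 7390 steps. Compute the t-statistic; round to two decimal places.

-1.77

H0: μ = 7390; H1: μ ≠ 7390 (one-sample t-test, two-sided).
t = (x̄ − μ₀)/(s/√n) = (7140 − 7390)/(424/√9) = -1.77
df = n − 1 = 8
Two-sided p-value ≈ 0.1149
Since p ≈ 0.1149 > α = 0.01, fail to reject H0; the evidence is not statistically significant.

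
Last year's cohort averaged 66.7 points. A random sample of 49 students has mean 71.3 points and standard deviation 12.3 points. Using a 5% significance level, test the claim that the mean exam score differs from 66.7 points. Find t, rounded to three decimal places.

2.618

H0: μ = 66.7; H1: μ ≠ 66.7 (one-sample t-test, two-sided).
t = (x̄ − μ₀)/(s/√n) = (71.3 − 66.7)/(12.3/√49) = 2.618
df = n − 1 = 48
Two-sided p-value ≈ 0.012
Since p ≈ 0.012 < α = 0.05, reject H0; the evidence is statistically significant.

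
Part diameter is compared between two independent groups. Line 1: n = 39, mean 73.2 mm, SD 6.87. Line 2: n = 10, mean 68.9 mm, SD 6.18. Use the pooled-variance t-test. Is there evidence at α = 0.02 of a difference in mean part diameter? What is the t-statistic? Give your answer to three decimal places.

1.799

Let group 1 = line 1, group 2 = line 2. H0: μ_1 = μ_2; H1: μ_1 ≠ μ_2 (two-sample pooled-variance t-test, two-sided).
s_p² = [(39−1)·6.87² + (10−1)·6.18²]/(39+10−2) = 45.4726
t = (73.2 − 68.9)/√[45.4726·(1/39 + 1/10)] = 1.799
df = n₁ + n₂ − 2 = 47
Two-sided p-value ≈ 0.0784
Since p ≈ 0.0784 > α = 0.02, fail to reject H0; the evidence is not statistically significant.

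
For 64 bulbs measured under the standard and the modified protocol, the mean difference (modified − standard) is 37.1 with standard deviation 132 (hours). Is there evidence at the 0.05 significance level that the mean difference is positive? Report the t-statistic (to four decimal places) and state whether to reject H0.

H0: μ_d = 0; H1: μ_d > 0 (paired t-test on the differences, right-tailed).
t = d̄/(s_d/√n) = 37.1/(132/√64) = 2.2485
df = n − 1 = 63
p-value = P(T ≥ 2.2485) ≈ 0.0140
Since p ≈ 0.0140 < α = 0.05, reject H0; the data support H1.

t = 2.2485; reject H0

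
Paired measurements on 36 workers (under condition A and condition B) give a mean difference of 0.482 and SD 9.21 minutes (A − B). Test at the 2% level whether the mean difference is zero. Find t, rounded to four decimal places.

H0: μ_d = 0; H1: μ_d ≠ 0 (paired t-test on the differences, two-sided).
t = d̄/(s_d/√n) = 0.482/(9.21/√36) = 0.3140
df = n − 1 = 35
Two-sided p-value ≈ 0.7554
Since p ≈ 0.7554 > α = 0.02, fail to reject H0; the data do not provide sufficient evidence against H0.

0.3140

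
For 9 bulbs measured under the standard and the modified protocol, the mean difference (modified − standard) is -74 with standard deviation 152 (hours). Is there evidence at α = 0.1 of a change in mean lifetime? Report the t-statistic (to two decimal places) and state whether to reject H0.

H0: μ_d = 0; H1: μ_d ≠ 0 (paired t-test on the differences, two-sided).
t = d̄/(s_d/√n) = -74/(152/√9) = -1.46
df = n − 1 = 8
Two-sided p-value ≈ 0.1823
Since p ≈ 0.1823 > α = 0.1, fail to reject H0; the evidence is not statistically significant.

t = -1.46; fail to reject H0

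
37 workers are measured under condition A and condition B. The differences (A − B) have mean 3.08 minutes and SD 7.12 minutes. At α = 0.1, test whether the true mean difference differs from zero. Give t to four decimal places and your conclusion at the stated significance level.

t = 2.6313; reject H0

H0: μ_d = 0; H1: μ_d ≠ 0 (paired t-test on the differences, two-sided).
t = d̄/(s_d/√n) = 3.08/(7.12/√37) = 2.6313
df = n − 1 = 36
Two-sided p-value ≈ 0.012
Since p ≈ 0.012 < α = 0.1, reject H0; the evidence is statistically significant.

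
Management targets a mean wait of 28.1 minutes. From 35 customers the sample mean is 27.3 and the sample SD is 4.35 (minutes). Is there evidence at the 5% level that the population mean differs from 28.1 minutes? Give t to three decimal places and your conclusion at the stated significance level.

t = -1.088; fail to reject H0

H0: μ = 28.1; H1: μ ≠ 28.1 (one-sample t-test, two-sided).
t = (x̄ − μ₀)/(s/√n) = (27.3 − 28.1)/(4.35/√35) = -1.088
df = n − 1 = 34
Two-sided p-value ≈ 0.2842
Since p ≈ 0.2842 > α = 0.05, fail to reject H0; the data do not provide sufficient evidence against H0.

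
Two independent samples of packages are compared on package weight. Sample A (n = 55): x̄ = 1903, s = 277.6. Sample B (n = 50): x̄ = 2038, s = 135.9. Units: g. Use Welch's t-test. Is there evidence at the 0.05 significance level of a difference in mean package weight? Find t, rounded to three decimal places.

-3.208

Let group 1 = sample A, group 2 = sample B. H0: μ_1 = μ_2; H1: μ_1 ≠ μ_2 (Welch's two-sample t-test, two-sided).
t = (x̄_1 − x̄_2)/√(s_1²/n_1 + s_2²/n_2) = (1903 − 2038)/√(277.6²/55 + 135.9²/50) = -3.208
Welch–Satterthwaite df ≈ 80.09
Two-sided p-value ≈ 0.0019
Since p ≈ 0.0019 < α = 0.05, reject H0; the evidence is statistically significant.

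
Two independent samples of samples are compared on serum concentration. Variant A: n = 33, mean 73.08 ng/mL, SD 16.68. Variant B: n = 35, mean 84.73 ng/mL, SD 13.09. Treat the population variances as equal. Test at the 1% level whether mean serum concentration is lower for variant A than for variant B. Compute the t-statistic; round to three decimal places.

-3.214

Let group 1 = variant A, group 2 = variant B. H0: μ_1 = μ_2; H1: μ_1 < μ_2 (two-sample pooled-variance t-test, left-tailed).
s_p² = [(33−1)·16.68² + (35−1)·13.09²]/(33+35−2) = 223.166
t = (73.08 − 84.73)/√[223.166·(1/33 + 1/35)] = -3.214
df = n₁ + n₂ − 2 = 66
p-value = P(T ≤ -3.214) ≈ 0.001
Since p ≈ 0.001 < α = 0.01, reject H0; the evidence is statistically significant.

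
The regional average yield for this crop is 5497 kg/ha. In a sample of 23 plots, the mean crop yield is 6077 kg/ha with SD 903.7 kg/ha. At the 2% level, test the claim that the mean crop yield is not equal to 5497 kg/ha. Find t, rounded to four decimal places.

H0: μ = 5497; H1: μ ≠ 5497 (one-sample t-test, two-sided).
t = (x̄ − μ₀)/(s/√n) = (6077 − 5497)/(903.7/√23) = 3.0780
df = n − 1 = 22
Two-sided p-value ≈ 0.006
Since p ≈ 0.006 < α = 0.02, reject H0; the data support H1.

3.0780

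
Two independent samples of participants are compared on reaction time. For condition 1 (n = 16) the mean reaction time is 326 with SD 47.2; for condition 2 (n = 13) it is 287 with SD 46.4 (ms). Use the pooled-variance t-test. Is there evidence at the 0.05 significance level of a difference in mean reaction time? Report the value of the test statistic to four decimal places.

Let group 1 = condition 1, group 2 = condition 2. H0: μ_1 = μ_2; H1: μ_1 ≠ μ_2 (two-sample pooled-variance t-test, two-sided).
s_p² = [(16−1)·47.2² + (13−1)·46.4²]/(16+13−2) = 2194.56
t = (326 − 287)/√[2194.56·(1/16 + 1/13)] = 2.2296
df = n₁ + n₂ − 2 = 27
Two-sided p-value ≈ 0.034
Since p ≈ 0.034 < α = 0.05, reject H0; the evidence is statistically significant.

2.2296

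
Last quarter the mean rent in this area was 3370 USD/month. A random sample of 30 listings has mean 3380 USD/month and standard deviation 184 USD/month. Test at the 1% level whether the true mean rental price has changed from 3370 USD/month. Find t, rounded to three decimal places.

H0: μ = 3370; H1: μ ≠ 3370 (one-sample t-test, two-sided).
t = (x̄ − μ₀)/(s/√n) = (3380 − 3370)/(184/√30) = 0.298
df = n − 1 = 29
Two-sided p-value ≈ 0.768
Since p ≈ 0.768 > α = 0.01, fail to reject H0; the evidence is not statistically significant.

0.298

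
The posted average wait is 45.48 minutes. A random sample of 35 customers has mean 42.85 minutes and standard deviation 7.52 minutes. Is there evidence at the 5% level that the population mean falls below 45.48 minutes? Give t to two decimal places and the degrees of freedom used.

H0: μ = 45.48; H1: μ < 45.48 (one-sample t-test, left-tailed).
t = (x̄ − μ₀)/(s/√n) = (42.85 − 45.48)/(7.52/√35) = -2.07
df = n − 1 = 34
p-value = P(T ≤ -2.07) ≈ 0.0231
Since p ≈ 0.0231 < α = 0.05, reject H0; the data support H1.

t = -2.07, df = 34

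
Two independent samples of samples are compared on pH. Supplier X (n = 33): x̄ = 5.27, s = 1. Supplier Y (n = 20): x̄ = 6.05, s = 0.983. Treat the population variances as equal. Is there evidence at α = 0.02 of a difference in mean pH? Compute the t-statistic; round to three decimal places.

Let group 1 = supplier X, group 2 = supplier Y. H0: μ_1 = μ_2; H1: μ_1 ≠ μ_2 (two-sample pooled-variance t-test, two-sided).
s_p² = [(33−1)·1² + (20−1)·0.983²]/(33+20−2) = 0.987441
t = (5.27 − 6.05)/√[0.987441·(1/33 + 1/20)] = -2.770
df = n₁ + n₂ − 2 = 51
Two-sided p-value ≈ 0.008
Since p ≈ 0.008 < α = 0.02, reject H0; the evidence is statistically significant.

-2.770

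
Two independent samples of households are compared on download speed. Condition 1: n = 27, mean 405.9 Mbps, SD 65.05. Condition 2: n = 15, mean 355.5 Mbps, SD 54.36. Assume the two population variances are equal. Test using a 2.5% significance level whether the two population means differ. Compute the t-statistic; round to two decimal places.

Let group 1 = condition 1, group 2 = condition 2. H0: μ_1 = μ_2; H1: μ_1 ≠ μ_2 (two-sample pooled-variance t-test, two-sided).
s_p² = [(27−1)·65.05² + (15−1)·54.36²]/(27+15−2) = 3784.73
t = (405.9 − 355.5)/√[3784.73·(1/27 + 1/15)] = 2.54
df = n₁ + n₂ − 2 = 40
Two-sided p-value ≈ 0.015
Since p ≈ 0.015 < α = 0.025, reject H0; the evidence is statistically significant.

2.54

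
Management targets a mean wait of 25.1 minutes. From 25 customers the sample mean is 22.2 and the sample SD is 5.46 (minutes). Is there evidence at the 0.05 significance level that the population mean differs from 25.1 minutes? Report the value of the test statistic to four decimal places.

H0: μ = 25.1; H1: μ ≠ 25.1 (one-sample t-test, two-sided).
t = (x̄ − μ₀)/(s/√n) = (22.2 − 25.1)/(5.46/√25) = -2.6557
df = n − 1 = 24
Two-sided p-value ≈ 0.014
Since p ≈ 0.014 < α = 0.05, reject H0; the data support H1.

-2.6557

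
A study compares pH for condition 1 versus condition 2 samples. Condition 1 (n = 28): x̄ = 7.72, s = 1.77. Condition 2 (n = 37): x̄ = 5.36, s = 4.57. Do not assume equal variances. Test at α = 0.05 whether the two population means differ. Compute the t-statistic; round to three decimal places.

Let group 1 = condition 1, group 2 = condition 2. H0: μ_1 = μ_2; H1: μ_1 ≠ μ_2 (Welch's two-sample t-test, two-sided).
t = (x̄_1 − x̄_2)/√(s_1²/n_1 + s_2²/n_2) = (7.72 − 5.36)/√(1.77²/28 + 4.57²/37) = 2.870
Welch–Satterthwaite df ≈ 49.11
Two-sided p-value ≈ 0.006
Since p ≈ 0.006 < α = 0.05, reject H0; the evidence is statistically significant.

2.870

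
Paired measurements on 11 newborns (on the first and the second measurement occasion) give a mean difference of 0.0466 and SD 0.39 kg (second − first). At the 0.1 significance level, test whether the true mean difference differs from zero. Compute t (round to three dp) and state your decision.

H0: μ_d = 0; H1: μ_d ≠ 0 (paired t-test on the differences, two-sided).
t = d̄/(s_d/√n) = 0.0466/(0.39/√11) = 0.396
df = n − 1 = 10
Two-sided p-value ≈ 0.7002
Since p ≈ 0.7002 > α = 0.1, fail to reject H0; the evidence is not statistically significant.

t = 0.396; fail to reject H0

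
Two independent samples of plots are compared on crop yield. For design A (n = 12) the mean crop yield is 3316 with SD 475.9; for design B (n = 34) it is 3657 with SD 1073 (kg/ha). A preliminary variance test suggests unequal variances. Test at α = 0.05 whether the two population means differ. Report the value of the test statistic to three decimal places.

-1.485

Let group 1 = design A, group 2 = design B. H0: μ_1 = μ_2; H1: μ_1 ≠ μ_2 (Welch's two-sample t-test, two-sided).
t = (x̄_1 − x̄_2)/√(s_1²/n_1 + s_2²/n_2) = (3316 − 3657)/√(475.9²/12 + 1073²/34) = -1.485
Welch–Satterthwaite df ≈ 41.43
Two-sided p-value ≈ 0.1451
Since p ≈ 0.1451 > α = 0.05, fail to reject H0; the evidence is not statistically significant.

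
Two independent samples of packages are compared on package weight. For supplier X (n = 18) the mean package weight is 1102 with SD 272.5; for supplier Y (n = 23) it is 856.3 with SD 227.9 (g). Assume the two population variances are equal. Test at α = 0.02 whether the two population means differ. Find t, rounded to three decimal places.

Let group 1 = supplier X, group 2 = supplier Y. H0: μ_1 = μ_2; H1: μ_1 ≠ μ_2 (two-sample pooled-variance t-test, two-sided).
s_p² = [(18−1)·272.5² + (23−1)·227.9²]/(18+23−2) = 61666.7
t = (1102 − 856.3)/√[61666.7·(1/18 + 1/23)] = 3.144
df = n₁ + n₂ − 2 = 39
Two-sided p-value ≈ 0.0032
Since p ≈ 0.0032 < α = 0.02, reject H0; the evidence is statistically significant.

3.144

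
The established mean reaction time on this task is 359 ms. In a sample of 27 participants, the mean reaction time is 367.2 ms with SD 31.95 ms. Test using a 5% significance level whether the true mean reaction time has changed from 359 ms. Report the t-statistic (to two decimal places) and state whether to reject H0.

H0: μ = 359; H1: μ ≠ 359 (one-sample t-test, two-sided).
t = (x̄ − μ₀)/(s/√n) = (367.2 − 359)/(31.95/√27) = 1.33
df = n − 1 = 26
Two-sided p-value ≈ 0.194
Since p ≈ 0.194 > α = 0.05, fail to reject H0; the data do not provide sufficient evidence against H0.

t = 1.33; fail to reject H0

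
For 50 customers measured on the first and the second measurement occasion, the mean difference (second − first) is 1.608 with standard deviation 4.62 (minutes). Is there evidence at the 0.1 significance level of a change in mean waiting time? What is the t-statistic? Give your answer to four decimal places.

2.4611

H0: μ_d = 0; H1: μ_d ≠ 0 (paired t-test on the differences, two-sided).
t = d̄/(s_d/√n) = 1.608/(4.62/√50) = 2.4611
df = n − 1 = 49
Two-sided p-value ≈ 0.0174
Since p ≈ 0.0174 < α = 0.1, reject H0; the data support H1.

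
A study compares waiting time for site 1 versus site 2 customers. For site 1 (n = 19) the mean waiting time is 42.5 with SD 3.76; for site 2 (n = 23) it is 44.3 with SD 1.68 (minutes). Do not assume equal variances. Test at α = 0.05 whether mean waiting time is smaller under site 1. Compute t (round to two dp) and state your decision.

Let group 1 = site 1, group 2 = site 2. H0: μ_1 = μ_2; H1: μ_1 < μ_2 (Welch's two-sample t-test, left-tailed).
t = (x̄_1 − x̄_2)/√(s_1²/n_1 + s_2²/n_2) = (42.5 − 44.3)/√(3.76²/19 + 1.68²/23) = -1.93
Welch–Satterthwaite df ≈ 23.89
p-value = P(T ≤ -1.93) ≈ 0.033
Since p ≈ 0.033 < α = 0.05, reject H0; the data support H1.

t = -1.93; reject H0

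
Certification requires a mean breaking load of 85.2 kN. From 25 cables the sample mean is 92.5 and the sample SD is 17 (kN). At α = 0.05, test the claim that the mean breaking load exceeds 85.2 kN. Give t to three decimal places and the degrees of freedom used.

H0: μ = 85.2; H1: μ > 85.2 (one-sample t-test, right-tailed).
t = (x̄ − μ₀)/(s/√n) = (92.5 − 85.2)/(17/√25) = 2.147
df = n − 1 = 24
p-value = P(T ≥ 2.147) ≈ 0.0211
Since p ≈ 0.0211 < α = 0.05, reject H0; the evidence is statistically significant.

t = 2.147, df = 24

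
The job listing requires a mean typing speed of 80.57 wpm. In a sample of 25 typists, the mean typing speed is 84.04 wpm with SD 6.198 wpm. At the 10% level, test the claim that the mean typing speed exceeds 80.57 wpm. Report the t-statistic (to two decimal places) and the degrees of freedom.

H0: μ = 80.57; H1: μ > 80.57 (one-sample t-test, right-tailed).
t = (x̄ − μ₀)/(s/√n) = (84.04 − 80.57)/(6.198/√25) = 2.80
df = n − 1 = 24
p-value = P(T ≥ 2.80) ≈ 0.0050
Since p ≈ 0.0050 < α = 0.1, reject H0; the evidence is statistically significant.

t = 2.80, df = 24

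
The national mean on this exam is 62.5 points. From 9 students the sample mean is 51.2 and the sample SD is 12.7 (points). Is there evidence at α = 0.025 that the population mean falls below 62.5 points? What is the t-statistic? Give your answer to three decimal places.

H0: μ = 62.5; H1: μ < 62.5 (one-sample t-test, left-tailed).
t = (x̄ − μ₀)/(s/√n) = (51.2 − 62.5)/(12.7/√9) = -2.669
df = n − 1 = 8
p-value = P(T ≤ -2.669) ≈ 0.0142
Since p ≈ 0.0142 < α = 0.025, reject H0; the evidence is statistically significant.

-2.669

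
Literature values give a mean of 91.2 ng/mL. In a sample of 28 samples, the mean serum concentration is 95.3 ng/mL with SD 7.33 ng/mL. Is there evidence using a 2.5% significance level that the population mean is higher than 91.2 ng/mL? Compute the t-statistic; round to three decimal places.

H0: μ = 91.2; H1: μ > 91.2 (one-sample t-test, right-tailed).
t = (x̄ − μ₀)/(s/√n) = (95.3 − 91.2)/(7.33/√28) = 2.960
df = n − 1 = 27
p-value = P(T ≥ 2.960) ≈ 0.0032
Since p ≈ 0.0032 < α = 0.025, reject H0; the evidence is statistically significant.

2.960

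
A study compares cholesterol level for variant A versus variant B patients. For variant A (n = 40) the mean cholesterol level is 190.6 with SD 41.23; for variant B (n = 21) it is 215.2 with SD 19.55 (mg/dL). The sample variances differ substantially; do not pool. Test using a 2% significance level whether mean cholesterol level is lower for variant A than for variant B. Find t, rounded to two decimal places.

Let group 1 = variant A, group 2 = variant B. H0: μ_1 = μ_2; H1: μ_1 < μ_2 (Welch's two-sample t-test, left-tailed).
t = (x̄_1 − x̄_2)/√(s_1²/n_1 + s_2²/n_2) = (190.6 − 215.2)/√(41.23²/40 + 19.55²/21) = -3.16
Welch–Satterthwaite df ≈ 58.60
p-value = P(T ≤ -3.16) ≈ 0.001
Since p ≈ 0.001 < α = 0.02, reject H0; the evidence is statistically significant.

-3.16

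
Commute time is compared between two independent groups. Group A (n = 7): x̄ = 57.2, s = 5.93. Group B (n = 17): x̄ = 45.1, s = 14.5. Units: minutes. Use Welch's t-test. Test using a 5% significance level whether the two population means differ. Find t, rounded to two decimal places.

2.90

Let group 1 = group A, group 2 = group B. H0: μ_1 = μ_2; H1: μ_1 ≠ μ_2 (Welch's two-sample t-test, two-sided).
t = (x̄_1 − x̄_2)/√(s_1²/n_1 + s_2²/n_2) = (57.2 − 45.1)/√(5.93²/7 + 14.5²/17) = 2.90
Welch–Satterthwaite df ≈ 21.97
Two-sided p-value ≈ 0.0083
Since p ≈ 0.0083 < α = 0.05, reject H0; the evidence is statistically significant.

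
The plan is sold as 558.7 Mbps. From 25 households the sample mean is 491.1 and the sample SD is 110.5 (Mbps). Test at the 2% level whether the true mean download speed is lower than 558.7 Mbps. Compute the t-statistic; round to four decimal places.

H0: μ = 558.7; H1: μ < 558.7 (one-sample t-test, left-tailed).
t = (x̄ − μ₀)/(s/√n) = (491.1 − 558.7)/(110.5/√25) = -3.0588
df = n − 1 = 24
p-value = P(T ≤ -3.0588) ≈ 0.0027
Since p ≈ 0.0027 < α = 0.02, reject H0; the evidence is statistically significant.

-3.0588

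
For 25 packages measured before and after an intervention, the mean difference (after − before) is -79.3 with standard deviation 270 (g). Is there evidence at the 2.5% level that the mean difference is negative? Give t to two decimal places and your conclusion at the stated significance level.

H0: μ_d = 0; H1: μ_d < 0 (paired t-test on the differences, left-tailed).
t = d̄/(s_d/√n) = -79.3/(270/√25) = -1.47
df = n − 1 = 24
p-value = P(T ≤ -1.47) ≈ 0.077
Since p ≈ 0.077 > α = 0.025, fail to reject H0; the evidence is not statistically significant.

t = -1.47; fail to reject H0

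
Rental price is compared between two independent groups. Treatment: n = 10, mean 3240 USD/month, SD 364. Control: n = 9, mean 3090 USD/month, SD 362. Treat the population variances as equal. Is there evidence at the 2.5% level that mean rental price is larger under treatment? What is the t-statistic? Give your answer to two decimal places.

0.90

Let group 1 = treatment, group 2 = control. H0: μ_1 = μ_2; H1: μ_1 > μ_2 (two-sample pooled-variance t-test, right-tailed).
s_p² = [(10−1)·364² + (9−1)·362²]/(10+9−2) = 131813
t = (3240 − 3090)/√[131813·(1/10 + 1/9)] = 0.90
df = n₁ + n₂ − 2 = 17
p-value = P(T ≥ 0.90) ≈ 0.1906
Since p ≈ 0.1906 > α = 0.025, fail to reject H0; the evidence is not statistically significant.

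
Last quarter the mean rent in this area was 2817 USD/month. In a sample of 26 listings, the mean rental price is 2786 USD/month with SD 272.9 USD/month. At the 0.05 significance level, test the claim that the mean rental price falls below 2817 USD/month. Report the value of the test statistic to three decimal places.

H0: μ = 2817; H1: μ < 2817 (one-sample t-test, left-tailed).
t = (x̄ − μ₀)/(s/√n) = (2786 − 2817)/(272.9/√26) = -0.579
df = n − 1 = 25
p-value = P(T ≤ -0.579) ≈ 0.2838
Since p ≈ 0.2838 > α = 0.05, fail to reject H0; the data do not provide sufficient evidence against H0.

-0.579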